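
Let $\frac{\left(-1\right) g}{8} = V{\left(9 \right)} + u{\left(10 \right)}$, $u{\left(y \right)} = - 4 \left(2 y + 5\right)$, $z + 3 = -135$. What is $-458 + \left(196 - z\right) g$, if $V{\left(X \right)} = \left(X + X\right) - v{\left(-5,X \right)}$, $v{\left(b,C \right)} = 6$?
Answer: $234678$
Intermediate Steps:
$z = -138$ ($z = -3 - 135 = -138$)
$u{\left(y \right)} = -20 - 8 y$ ($u{\left(y \right)} = - 4 \left(5 + 2 y\right) = -20 - 8 y$)
$V{\left(X \right)} = -6 + 2 X$ ($V{\left(X \right)} = \left(X + X\right) - 6 = 2 X - 6 = -6 + 2 X$)
$g = 704$ ($g = - 8 \left(\left(-6 + 2 \cdot 9\right) - 100\right) = - 8 \left(\left(-6 + 18\right) - 100\right) = - 8 \left(12 - 100\right) = \left(-8\right) \left(-88\right) = 704$)
$-458 + \left(196 - z\right) g = -458 + \left(196 - -138\right) 704 = -458 + \left(196 + 138\right) 704 = -458 + 334 \cdot 704 = -458 + 235136 = 234678$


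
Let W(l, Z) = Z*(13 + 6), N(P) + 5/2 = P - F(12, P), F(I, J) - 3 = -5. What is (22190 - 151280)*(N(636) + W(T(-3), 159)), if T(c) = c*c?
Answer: -472017585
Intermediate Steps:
F(I, J) = -2 (F(I, J) = 3 - 5 = -2)
N(P) = -½ + P (N(P) = -5/2 + (P - 1*(-2)) = -5/2 + (P + 2) = -5/2 + (2 + P) = -½ + P)
T(c) = c²
W(l, Z) = 19*Z (W(l, Z) = Z*19 = 19*Z)
(22190 - 151280)*(N(636) + W(T(-3), 159)) = (22190 - 151280)*((-½ + 636) + 19*159) = -129090*(1271/2 + 3021) = -129090*7313/2 = -472017585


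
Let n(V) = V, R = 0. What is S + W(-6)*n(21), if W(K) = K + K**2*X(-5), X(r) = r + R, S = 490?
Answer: -3416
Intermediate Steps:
X(r) = r (X(r) = r + 0 = r)
W(K) = K - 5*K**2 (W(K) = K + K**2*(-5) = K - 5*K**2)
S + W(-6)*n(21) = 490 - 6*(1 - 5*(-6))*21 = 490 - 6*(1 + 30)*21 = 490 - 6*31*21 = 490 - 186*21 = 490 - 3906 = -3416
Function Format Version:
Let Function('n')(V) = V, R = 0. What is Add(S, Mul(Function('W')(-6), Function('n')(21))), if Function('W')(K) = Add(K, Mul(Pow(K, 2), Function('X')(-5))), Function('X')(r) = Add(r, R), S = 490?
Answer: -3416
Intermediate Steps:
Function('X')(r) = r (Function('X')(r) = Add(r, 0) = r)
Function('W')(K) = Add(K, Mul(-5, Pow(K, 2))) (Function('W')(K) = Add(K, Mul(Pow(K, 2), -5)) = Add(K, Mul(-5, Pow(K, 2))))
Add(S, Mul(Function('W')(-6), Function('n')(21))) = Add(490, Mul(Mul(-6, Add(1, Mul(-5, -6))), 21)) = Add(490, Mul(Mul(-6, Add(1, 30)), 21)) = Add(490, Mul(Mul(-6, 31), 21)) = Add(490, Mul(-186, 21)) = Add(490, -3906) = -3416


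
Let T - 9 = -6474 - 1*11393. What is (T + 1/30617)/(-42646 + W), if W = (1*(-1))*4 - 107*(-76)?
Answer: 182252795/352279202 ≈ 0.51735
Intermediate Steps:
T = -17858 (T = 9 + (-6474 - 1*11393) = 9 + (-6474 - 11393) = 9 - 17867 = -17858)
W = 8128 (W = -1*4 + 8132 = -4 + 8132 = 8128)
(T + 1/30617)/(-42646 + W) = (-17858 + 1/30617)/(-42646 + 8128) = (-17858 + 1/30617)/(-34518) = -546758385/30617*(-1/34518) = 182252795/352279202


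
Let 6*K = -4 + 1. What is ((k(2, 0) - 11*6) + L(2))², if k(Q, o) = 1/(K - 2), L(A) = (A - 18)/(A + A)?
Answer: 123904/25 ≈ 4956.2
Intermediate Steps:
K = -½ (K = (-4 + 1)/6 = (⅙)*(-3) = -½ ≈ -0.50000)
L(A) = (-18 + A)/(2*A) (L(A) = (-18 + A)/((2*A)) = (-18 + A)*(1/(2*A)) = (-18 + A)/(2*A))
k(Q, o) = -⅖ (k(Q, o) = 1/(-½ - 2) = 1/(-5/2) = -⅖)
((k(2, 0) - 11*6) + L(2))² = ((-⅖ - 11*6) + (½)*(-18 + 2)/2)² = ((-⅖ - 66) + (½)*(½)*(-16))² = (-332/5 - 4)² = (-352/5)² = 123904/25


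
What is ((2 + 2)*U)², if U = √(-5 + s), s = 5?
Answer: 0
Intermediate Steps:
U = 0 (U = √(-5 + 5) = √0 = 0)
((2 + 2)*U)² = ((2 + 2)*0)² = (4*0)² = 0² = 0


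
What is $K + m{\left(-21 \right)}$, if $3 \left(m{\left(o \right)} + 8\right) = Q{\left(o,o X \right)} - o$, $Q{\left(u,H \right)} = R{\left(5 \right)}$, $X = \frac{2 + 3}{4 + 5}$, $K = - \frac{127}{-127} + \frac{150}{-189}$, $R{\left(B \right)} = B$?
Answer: $\frac{55}{63} \approx 0.87302$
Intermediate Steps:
$K = \frac{13}{63}$ ($K = \left(-127\right) \left(- \frac{1}{127}\right) + 150 \left(- \frac{1}{189}\right) = 1 - \frac{50}{63} = \frac{13}{63} \approx 0.20635$)
$X = \frac{5}{9} \approx 0.55556$
$Q{\left(u,H \right)} = 5$
$m{\left(o \right)} = - \frac{19}{3} - \frac{o}{3}$ ($m{\left(o \right)} = -8 + \frac{5 - o}{3} = -8 - \left(- \frac{5}{3} + \frac{o}{3}\right) = - \frac{19}{3} - \frac{o}{3}$)
$K + m{\left(-21 \right)} = \frac{13}{63} - - \frac{2}{3} = \frac{13}{63} + \left(- \frac{19}{3} + 7\right) = \frac{13}{63} + \frac{2}{3} = \frac{55}{63}$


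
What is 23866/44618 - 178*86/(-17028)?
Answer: 3166868/2208591 ≈ 1.4339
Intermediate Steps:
23866/44618 - 178*86/(-17028) = 23866*(1/44618) - 15308*(-1/17028) = 11933/22309 + 89/99 = 3166868/2208591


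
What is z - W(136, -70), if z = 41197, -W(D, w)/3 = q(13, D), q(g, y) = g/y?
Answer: 5602831/136 ≈ 41197.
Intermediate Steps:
W(D, w) = -39/D
z - W(136, -70) = 41197 - (-39)/136 = 41197 - 1*(-39/136) = 41197 + 39/136 = 5602831/136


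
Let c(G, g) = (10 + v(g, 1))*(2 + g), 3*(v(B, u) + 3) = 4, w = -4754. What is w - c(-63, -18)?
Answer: -13862/3 ≈ -4620.7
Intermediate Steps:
v(B, u) = -5/3 (v(B, u) = -3 + (⅓)*4 = -3 + 4/3 = -5/3)
c(G, g) = 50/3 + 25*g/3 (c(G, g) = (10 - 5/3)*(2 + g) = 25*(2 + g)/3 = 50/3 + 25*g/3)
w - c(-63, -18) = -4754 - (50/3 + (25/3)*(-18)) = -4754 - (50/3 - 150) = -4754 - 1*(-400/3) = -4754 + 400/3 = -13862/3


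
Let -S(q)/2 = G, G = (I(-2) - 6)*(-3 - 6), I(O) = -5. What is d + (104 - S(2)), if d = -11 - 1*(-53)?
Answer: 344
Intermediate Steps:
d = 42 (d = -11 + 53 = 42)
G = 99 (G = (-5 - 6)*(-3 - 6) = -11*(-9) = 99)
S(q) = -198 (S(q) = -2*99 = -198)
d + (104 - S(2)) = 42 + (104 - 1*(-198)) = 42 + (104 + 198) = 42 + 302 = 344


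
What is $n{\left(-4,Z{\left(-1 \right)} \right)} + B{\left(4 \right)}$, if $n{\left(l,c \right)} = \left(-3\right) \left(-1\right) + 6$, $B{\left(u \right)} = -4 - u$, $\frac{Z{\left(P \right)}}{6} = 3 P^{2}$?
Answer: $1$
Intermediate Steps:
$Z{\left(P \right)} = 18 P^{2}$ ($Z{\left(P \right)} = 6 \cdot 3 P^{2} = 18 P^{2}$)
$n{\left(l,c \right)} = 9$ ($n{\left(l,c \right)} = 3 + 6 = 9$)
$n{\left(-4,Z{\left(-1 \right)} \right)} + B{\left(4 \right)} = 9 - 8 = 1$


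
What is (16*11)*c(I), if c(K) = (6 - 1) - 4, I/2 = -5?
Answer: 176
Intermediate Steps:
I = -10 (I = 2*(-5) = -10)
c(K) = 1 (c(K) = 5 - 4 = 1)
(16*11)*c(I) = (16*11)*1 = 176*1 = 176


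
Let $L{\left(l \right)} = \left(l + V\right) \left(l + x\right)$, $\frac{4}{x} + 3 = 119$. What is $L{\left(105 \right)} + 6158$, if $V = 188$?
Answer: $\frac{1071060}{29} \approx 36933.0$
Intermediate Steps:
$x = \frac{1}{29}$ ($x = \frac{4}{-3 + 119} = \frac{4}{116} = 4 \cdot \frac{1}{116} = \frac{1}{29} \approx 0.034483$)
$L{\left(l \right)} = \left(188 + l\right) \left(\frac{1}{29} + l\right)$ ($L{\left(l \right)} = \left(l + 188\right) \left(l + \frac{1}{29}\right) = \left(188 + l\right) \left(\frac{1}{29} + l\right)$)
$L{\left(105 \right)} + 6158 = \left(\frac{188}{29} + 105^{2} + \frac{5453}{29} \cdot 105\right) + 6158 = \left(\frac{188}{29} + 11025 + \frac{572565}{29}\right) + 6158 = \frac{892478}{29} + 6158 = \frac{1071060}{29}$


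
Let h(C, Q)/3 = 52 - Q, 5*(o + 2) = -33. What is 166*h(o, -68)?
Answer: 59760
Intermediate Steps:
o = -43/5 (o = -2 + (1/5)*(-33) = -2 - 33/5 = -43/5 ≈ -8.6000)
h(C, Q) = 156 - 3*Q (h(C, Q) = 3*(52 - Q) = 156 - 3*Q)
166*h(o, -68) = 166*(156 - 3*(-68)) = 166*(156 + 204) = 166*360 = 59760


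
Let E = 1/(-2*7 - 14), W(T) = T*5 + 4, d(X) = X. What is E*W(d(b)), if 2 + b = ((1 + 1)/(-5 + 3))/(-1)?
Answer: 1/28 ≈ 0.035714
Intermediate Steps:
b = -1 (b = -2 + ((1 + 1)/(-5 + 3))/(-1) = -2 + (2/(-2))*(-1) = -2 + (2*(-½))*(-1) = -2 - 1*(-1) = -2 + 1 = -1)
W(T) = 4 + 5*T (W(T) = 5*T + 4 = 4 + 5*T)
E = -1/28 (E = 1/(-14 - 14) = 1/(-28) = -1/28 ≈ -0.035714)
E*W(d(b)) = -(4 + 5*(-1))/28 = -(4 - 5)/28 = -1/28*(-1) = 1/28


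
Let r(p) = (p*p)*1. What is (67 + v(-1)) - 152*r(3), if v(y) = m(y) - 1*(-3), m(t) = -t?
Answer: -1297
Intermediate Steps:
v(y) = 3 - y (v(y) = -y - 1*(-3) = -y + 3 = 3 - y)
r(p) = p² (r(p) = p²*1 = p²)
(67 + v(-1)) - 152*r(3) = (67 + (3 - 1*(-1))) - 152*3² = (67 + (3 + 1)) - 152*9 = (67 + 4) - 1368 = 71 - 1368 = -1297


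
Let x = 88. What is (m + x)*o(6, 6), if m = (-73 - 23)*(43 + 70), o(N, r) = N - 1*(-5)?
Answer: -118360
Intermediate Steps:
o(N, r) = 5 + N (o(N, r) = N + 5 = 5 + N)
m = -10848 (m = -96*113 = -10848)
(m + x)*o(6, 6) = (-10848 + 88)*(5 + 6) = -10760*11 = -118360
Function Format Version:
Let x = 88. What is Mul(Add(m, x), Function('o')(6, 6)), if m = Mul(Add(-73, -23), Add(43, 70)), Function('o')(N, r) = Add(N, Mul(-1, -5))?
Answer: -118360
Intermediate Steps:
Function('o')(N, r) = Add(5, N) (Function('o')(N, r) = Add(N, 5) = Add(5, N))
m = -10848 (m = Mul(-96, 113) = -10848)
Mul(Add(m, x), Function('o')(6, 6)) = Mul(Add(-10848, 88), Add(5, 6)) = Mul(-10760, 11) = -118360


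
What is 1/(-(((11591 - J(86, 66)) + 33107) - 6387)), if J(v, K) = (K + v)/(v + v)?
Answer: -43/1647335 ≈ -2.6103e-5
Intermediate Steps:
J(v, K) = (K + v)/(2*v) (J(v, K) = (K + v)/((2*v)) = (K + v)*(1/(2*v)) = (K + v)/(2*v))
1/(-(((11591 - J(86, 66)) + 33107) - 6387)) = 1/(-(((11591 - (66 + 86)/(2*86)) + 33107) - 6387)) = 1/(-(((11591 - 152/(2*86)) + 33107) - 6387)) = 1/(-(((11591 - 1*38/43) + 33107) - 6387)) = 1/(-(((11591 - 38/43) + 33107) - 6387)) = 1/(-((498375/43 + 33107) - 6387)) = 1/(-(1921976/43 - 6387)) = 1/(-1*1647335/43) = 1/(-1647335/43) = -43/1647335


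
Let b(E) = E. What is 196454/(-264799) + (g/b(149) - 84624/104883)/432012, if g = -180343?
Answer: -147925687449753019/198637395025736044 ≈ -0.74470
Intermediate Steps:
196454/(-264799) + (g/b(149) - 84624/104883)/432012 = 196454/(-264799) + (-180343/149 - 84624/104883)/432012 = 196454*(-1/264799) + (-180343*1/149 - 84624*1/104883)*(1/432012) = -196454/264799 + (-180343/149 - 28208/34961)*(1/432012) = -196454/264799 - 6309174615/5209189*1/432012 = -196454/264799 - 2103058205/750144052756 = -147925687449753019/198637395025736044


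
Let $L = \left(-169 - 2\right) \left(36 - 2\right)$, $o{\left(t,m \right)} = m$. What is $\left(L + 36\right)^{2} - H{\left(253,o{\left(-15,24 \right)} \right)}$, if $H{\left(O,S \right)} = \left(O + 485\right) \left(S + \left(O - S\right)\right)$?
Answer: $33198570$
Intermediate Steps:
$L = -5814$ ($L = \left(-171\right) 34 = -5814$)
$H{\left(O,S \right)} = O \left(485 + O\right)$ ($H{\left(O,S \right)} = \left(485 + O\right) O = O \left(485 + O\right)$)
$\left(L + 36\right)^{2} - H{\left(253,o{\left(-15,24 \right)} \right)} = \left(-5814 + 36\right)^{2} - 253 \left(485 + 253\right) = \left(-5778\right)^{2} - 253 \cdot 738 = 33385284 - 186714 = 33198570$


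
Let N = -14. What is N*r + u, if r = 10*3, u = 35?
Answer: -385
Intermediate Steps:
r = 30
N*r + u = -14*30 + 35 = -420 + 35 = -385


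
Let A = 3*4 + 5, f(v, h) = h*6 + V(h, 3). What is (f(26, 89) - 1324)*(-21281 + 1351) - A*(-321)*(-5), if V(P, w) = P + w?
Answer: 13883855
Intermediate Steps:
f(v, h) = 3 + 7*h (f(v, h) = h*6 + (h + 3) = 6*h + (3 + h) = 3 + 7*h)
A = 17 (A = 12 + 5 = 17)
(f(26, 89) - 1324)*(-21281 + 1351) - A*(-321)*(-5) = ((3 + 7*89) - 1324)*(-21281 + 1351) - 17*(-321)*(-5) = ((3 + 623) - 1324)*(-19930) - (-5457)*(-5) = (626 - 1324)*(-19930) - 1*27285 = -698*(-19930) - 27285 = 13911140 - 27285 = 13883855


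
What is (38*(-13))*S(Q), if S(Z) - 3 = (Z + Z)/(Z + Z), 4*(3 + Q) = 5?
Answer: -1976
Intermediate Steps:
Q = -7/4 (Q = -3 + (¼)*5 = -3 + 5/4 = -7/4 ≈ -1.7500)
S(Z) = 4 (S(Z) = 3 + (Z + Z)/(Z + Z) = 3 + (2*Z)/((2*Z)) = 3 + (2*Z)*(1/(2*Z)) = 3 + 1 = 4)
(38*(-13))*S(Q) = (38*(-13))*4 = -494*4 = -1976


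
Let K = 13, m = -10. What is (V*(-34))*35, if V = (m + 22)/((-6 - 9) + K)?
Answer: 7140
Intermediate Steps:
V = -6 (V = (-10 + 22)/((-6 - 9) + 13) = 12/(-15 + 13) = 12/(-2) = 12*(-½) = -6)
(V*(-34))*35 = -6*(-34)*35 = 204*35 = 7140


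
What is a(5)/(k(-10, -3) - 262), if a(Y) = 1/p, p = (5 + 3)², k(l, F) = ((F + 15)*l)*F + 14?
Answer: 1/7168 ≈ 0.00013951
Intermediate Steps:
k(l, F) = 14 + F*l*(15 + F) (k(l, F) = ((15 + F)*l)*F + 14 = (l*(15 + F))*F + 14 = F*l*(15 + F) + 14 = 14 + F*l*(15 + F))
p = 64 (p = 8² = 64)
a(Y) = 1/64
a(5)/(k(-10, -3) - 262) = (1/64)/((14 - 10*(-3)² + 15*(-3)*(-10)) - 262) = (1/64)/((14 - 10*9 + 450) - 262) = (1/64)/((14 - 90 + 450) - 262) = (1/64)/(374 - 262) = (1/64)/112 = (1/112)*(1/64) = 1/7168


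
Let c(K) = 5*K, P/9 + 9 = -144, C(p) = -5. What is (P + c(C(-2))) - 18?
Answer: -1420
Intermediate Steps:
P = -1377 (P = -81 + 9*(-144) = -81 - 1296 = -1377)
(P + c(C(-2))) - 18 = (-1377 + 5*(-5)) - 18 = (-1377 - 25) - 18 = -1402 - 18 = -1420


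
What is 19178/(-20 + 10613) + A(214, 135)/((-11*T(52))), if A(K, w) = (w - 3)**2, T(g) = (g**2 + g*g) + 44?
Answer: 21944786/14438259 ≈ 1.5199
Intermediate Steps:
T(g) = 44 + 2*g**2 (T(g) = (g**2 + g**2) + 44 = 2*g**2 + 44 = 44 + 2*g**2)
A(K, w) = (-3 + w)**2
19178/(-20 + 10613) + A(214, 135)/((-11*T(52))) = 19178/(-20 + 10613) + (-3 + 135)**2/((-11*(44 + 2*52**2))) = 19178/10593 + 132**2/((-11*(44 + 2*2704))) = 19178*(1/10593) + 17424/((-11*(44 + 5408))) = 19178/10593 + 17424/((-11*5452)) = 19178/10593 + 17424/(-59972) = 19178/10593 + 17424*(-1/59972) = 19178/10593 - 396/1363 = 21944786/14438259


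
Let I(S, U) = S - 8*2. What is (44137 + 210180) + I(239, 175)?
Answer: 254540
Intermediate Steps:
I(S, U) = -16 + S (I(S, U) = S - 16 = -16 + S)
(44137 + 210180) + I(239, 175) = (44137 + 210180) + (-16 + 239) = 254317 + 223 = 254540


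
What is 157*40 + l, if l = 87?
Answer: 6367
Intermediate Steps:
157*40 + l = 157*40 + 87 = 6280 + 87 = 6367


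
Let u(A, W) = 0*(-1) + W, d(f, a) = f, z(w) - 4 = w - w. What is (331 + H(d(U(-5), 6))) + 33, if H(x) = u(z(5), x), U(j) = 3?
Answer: 367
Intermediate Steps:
z(w) = 4 (z(w) = 4 + (w - w) = 4 + 0 = 4)
u(A, W) = W (u(A, W) = 0 + W = W)
H(x) = x
(331 + H(d(U(-5), 6))) + 33 = (331 + 3) + 33 = 334 + 33 = 367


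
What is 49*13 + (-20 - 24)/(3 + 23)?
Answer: 8259/13 ≈ 635.31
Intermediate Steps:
49*13 + (-20 - 24)/(3 + 23) = 637 - 44/26 = 637 - 44*1/26 = 637 - 22/13 = 8259/13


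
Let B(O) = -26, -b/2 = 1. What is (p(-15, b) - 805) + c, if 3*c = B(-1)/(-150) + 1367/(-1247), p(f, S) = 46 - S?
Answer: -212481589/280575 ≈ -757.31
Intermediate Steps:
b = -2 (b = -2*1 = -2)
c = -86314/280575 (c = (-26/(-150) + 1367/(-1247))/3 = (-26*(-1/150) + 1367*(-1/1247))/3 = (13/75 - 1367/1247)/3 = (1/3)*(-86314/93525) = -86314/280575 ≈ -0.30763)
(p(-15, b) - 805) + c = ((46 - 1*(-2)) - 805) - 86314/280575 = ((46 + 2) - 805) - 86314/280575 = (48 - 805) - 86314/280575 = -757 - 86314/280575 = -212481589/280575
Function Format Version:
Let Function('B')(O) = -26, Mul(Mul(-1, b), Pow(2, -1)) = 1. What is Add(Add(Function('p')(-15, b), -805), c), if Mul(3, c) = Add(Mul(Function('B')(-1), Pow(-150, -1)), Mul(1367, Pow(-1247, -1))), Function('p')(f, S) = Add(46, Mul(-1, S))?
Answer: Rational(-212481589, 280575) ≈ -757.31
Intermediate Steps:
b = -2 (b = Mul(-2, 1) = -2)
c = Rational(-86314, 280575) (c = Mul(Rational(1, 3), Add(Mul(-26, Pow(-150, -1)), Mul(1367, Pow(-1247, -1)))) = Mul(Rational(1, 3), Add(Mul(-26, Rational(-1, 150)), Mul(1367, Rational(-1, 1247)))) = Mul(Rational(1, 3), Add(Rational(13, 75), Rational(-1367, 1247))) = Mul(Rational(1, 3), Rational(-86314, 93525)) = Rational(-86314, 280575) ≈ -0.30763)
Add(Add(Function('p')(-15, b), -805), c) = Add(Add(Add(46, Mul(-1, -2)), -805), Rational(-86314, 280575)) = Add(Add(Add(46, 2), -805), Rational(-86314, 280575)) = Add(Add(48, -805), Rational(-86314, 280575)) = Add(-757, Rational(-86314, 280575)) = Rational(-212481589, 280575)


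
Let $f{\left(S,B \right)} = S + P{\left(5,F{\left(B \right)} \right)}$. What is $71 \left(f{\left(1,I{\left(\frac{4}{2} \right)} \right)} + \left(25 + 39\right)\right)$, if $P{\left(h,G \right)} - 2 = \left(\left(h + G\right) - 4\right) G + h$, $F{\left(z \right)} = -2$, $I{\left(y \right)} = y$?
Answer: $5254$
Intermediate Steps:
$P{\left(h,G \right)} = 2 + h + G \left(-4 + G + h\right)$ ($P{\left(h,G \right)} = 2 + \left(\left(\left(h + G\right) - 4\right) G + h\right) = 2 + \left(\left(\left(G + h\right) - 4\right) G + h\right) = 2 + \left(\left(-4 + G + h\right) G + h\right) = 2 + \left(G \left(-4 + G + h\right) + h\right) = 2 + \left(h + G \left(-4 + G + h\right)\right) = 2 + h + G \left(-4 + G + h\right)$)
$f{\left(S,B \right)} = 9 + S$ ($f{\left(S,B \right)} = S + \left(2 + 5 + \left(-2\right)^{2} - -8 - 10\right) = S + \left(2 + 5 + 4 + 8 - 10\right) = S + 9 = 9 + S$)
$71 \left(f{\left(1,I{\left(\frac{4}{2} \right)} \right)} + \left(25 + 39\right)\right) = 71 \left(\left(9 + 1\right) + \left(25 + 39\right)\right) = 71 \left(10 + 64\right) = 71 \cdot 74 = 5254$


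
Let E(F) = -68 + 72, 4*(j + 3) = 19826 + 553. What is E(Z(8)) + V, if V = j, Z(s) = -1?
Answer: 20383/4 ≈ 5095.8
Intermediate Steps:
j = 20367/4 (j = -3 + (19826 + 553)/4 = -3 + (¼)*20379 = -3 + 20379/4 = 20367/4 ≈ 5091.8)
V = 20367/4 ≈ 5091.8
E(F) = 4
E(Z(8)) + V = 4 + 20367/4 = 20383/4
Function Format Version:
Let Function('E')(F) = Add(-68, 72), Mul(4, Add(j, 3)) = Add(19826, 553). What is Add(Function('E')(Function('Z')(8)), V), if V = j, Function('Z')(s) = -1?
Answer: Rational(20383, 4) ≈ 5095.8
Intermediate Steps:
j = Rational(20367, 4) (j = Add(-3, Mul(Rational(1, 4), Add(19826, 553))) = Add(-3, Mul(Rational(1, 4), 20379)) = Add(-3, Rational(20379, 4)) = Rational(20367, 4) ≈ 5091.8)
V = Rational(20367, 4) ≈ 5091.8
Function('E')(F) = 4
Add(Function('E')(Function('Z')(8)), V) = Add(4, Rational(20367, 4)) = Rational(20383, 4)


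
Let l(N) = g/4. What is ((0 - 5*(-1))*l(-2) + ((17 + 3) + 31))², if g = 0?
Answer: 2601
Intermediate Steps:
l(N) = 0 (l(N) = 0/4 = 0*(¼) = 0)
((0 - 5*(-1))*l(-2) + ((17 + 3) + 31))² = ((0 - 5*(-1))*0 + ((17 + 3) + 31))² = ((0 + 5)*0 + (20 + 31))² = (5*0 + 51)² = (0 + 51)² = 51² = 2601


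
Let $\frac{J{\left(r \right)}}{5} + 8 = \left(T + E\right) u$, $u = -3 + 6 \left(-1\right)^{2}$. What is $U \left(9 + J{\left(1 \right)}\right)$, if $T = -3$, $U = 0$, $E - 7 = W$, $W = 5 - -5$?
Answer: $0$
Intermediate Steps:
$W = 10$ ($W = 5 + 5 = 10$)
$E = 17$ ($E = 7 + 10 = 17$)
$u = 3$ ($u = -3 + 6 \cdot 1 = -3 + 6 = 3$)
$J{\left(r \right)} = 170$ ($J{\left(r \right)} = -40 + 5 \left(-3 + 17\right) 3 = -40 + 5 \cdot 14 \cdot 3 = -40 + 5 \cdot 42 = -40 + 210 = 170$)
$U \left(9 + J{\left(1 \right)}\right) = 0 \left(9 + 170\right) = 0 \cdot 179 = 0$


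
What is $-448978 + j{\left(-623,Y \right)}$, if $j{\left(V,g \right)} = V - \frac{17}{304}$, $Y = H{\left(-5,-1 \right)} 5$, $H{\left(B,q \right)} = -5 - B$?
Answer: $- \frac{136678721}{304} \approx -4.496 \cdot 10^{5}$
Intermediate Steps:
$Y = 0$ ($Y = \left(-5 - -5\right) 5 = \left(-5 + 5\right) 5 = 0 \cdot 5 = 0$)
$j{\left(V,g \right)} = - \frac{17}{304} + V$ ($j{\left(V,g \right)} = V - \frac{17}{304} = - \frac{17}{304} + V$)
$-448978 + j{\left(-623,Y \right)} = -448978 - \frac{189409}{304} = - \frac{136678721}{304}$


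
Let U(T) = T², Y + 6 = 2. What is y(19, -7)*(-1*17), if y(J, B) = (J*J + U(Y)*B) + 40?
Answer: -4913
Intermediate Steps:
Y = -4 (Y = -6 + 2 = -4)
y(J, B) = 40 + J² + 16*B (y(J, B) = (J*J + (-4)²*B) + 40 = (J² + 16*B) + 40 = 40 + J² + 16*B)
y(19, -7)*(-1*17) = (40 + 19² + 16*(-7))*(-1*17) = (40 + 361 - 112)*(-17) = 289*(-17) = -4913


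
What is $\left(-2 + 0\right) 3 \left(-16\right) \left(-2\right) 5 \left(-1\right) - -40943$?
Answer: $41903$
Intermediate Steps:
$\left(-2 + 0\right) 3 \left(-16\right) \left(-2\right) 5 \left(-1\right) - -40943 = \left(-2\right) 3 \left(-16\right) \left(\left(-10\right) \left(-1\right)\right) + 40943 = \left(-6\right) \left(-16\right) 10 + 40943 = 96 \cdot 10 + 40943 = 960 + 40943 = 41903$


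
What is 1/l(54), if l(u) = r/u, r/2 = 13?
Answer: 27/13 ≈ 2.0769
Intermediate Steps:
r = 26 (r = 2*13 = 26)
l(u) = 26/u
1/l(54) = 1/(26/54) = 1/(26*(1/54)) = 1/(13/27) = 27/13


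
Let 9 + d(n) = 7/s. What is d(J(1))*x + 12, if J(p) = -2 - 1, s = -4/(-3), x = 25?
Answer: -327/4 ≈ -81.750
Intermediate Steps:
s = 4/3 (s = -4*(-⅓) = 4/3 ≈ 1.3333)
J(p) = -3
d(n) = -15/4 (d(n) = -9 + 7/(4/3) = -9 + 7*(¾) = -9 + 21/4 = -15/4)
d(J(1))*x + 12 = -15/4*25 + 12 = -375/4 + 12 = -327/4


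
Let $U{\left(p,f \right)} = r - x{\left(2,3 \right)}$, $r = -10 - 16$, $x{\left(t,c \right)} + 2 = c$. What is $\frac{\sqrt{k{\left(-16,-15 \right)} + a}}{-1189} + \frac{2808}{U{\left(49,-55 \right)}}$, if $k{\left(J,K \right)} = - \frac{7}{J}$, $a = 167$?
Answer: $-104 - \frac{\sqrt{2679}}{4756} \approx -104.01$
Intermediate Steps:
$x{\left(t,c \right)} = -2 + c$
$r = -26$
$U{\left(p,f \right)} = -27$ ($U{\left(p,f \right)} = -26 - \left(-2 + 3\right) = -26 - 1 = -27$)
$\frac{\sqrt{k{\left(-16,-15 \right)} + a}}{-1189} + \frac{2808}{U{\left(49,-55 \right)}} = \frac{\sqrt{- \frac{7}{-16} + 167}}{-1189} + \frac{2808}{-27} = \sqrt{\left(-7\right) \left(- \frac{1}{16}\right) + 167} \left(- \frac{1}{1189}\right) + 2808 \left(- \frac{1}{27}\right) = \sqrt{\frac{7}{16} + 167} \left(- \frac{1}{1189}\right) - 104 = \sqrt{\frac{2679}{16}} \left(- \frac{1}{1189}\right) - 104 = \frac{\sqrt{2679}}{4} \left(- \frac{1}{1189}\right) - 104 = - \frac{\sqrt{2679}}{4756} - 104 = -104 - \frac{\sqrt{2679}}{4756}$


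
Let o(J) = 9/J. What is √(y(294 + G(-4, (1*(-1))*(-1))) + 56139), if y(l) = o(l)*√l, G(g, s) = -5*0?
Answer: √(11003244 + 42*√6)/14 ≈ 236.94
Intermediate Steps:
G(g, s) = 0
y(l) = 9/√l (y(l) = (9/l)*√l = 9/√l)
√(y(294 + G(-4, (1*(-1))*(-1))) + 56139) = √(9/√(294 + 0) + 56139) = √(9/√294 + 56139) = √(9*(√6/42) + 56139) = √(3*√6/14 + 56139) = √(56139 + 3*√6/14)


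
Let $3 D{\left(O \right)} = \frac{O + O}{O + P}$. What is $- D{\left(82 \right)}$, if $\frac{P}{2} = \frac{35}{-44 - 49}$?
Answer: $- \frac{1271}{1889} \approx -0.67284$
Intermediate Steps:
$P = - \frac{70}{93}$ ($P = 2 \frac{35}{-44 - 49} = 2 \frac{35}{-93} = 2 \cdot 35 \left(- \frac{1}{93}\right) = 2 \left(- \frac{35}{93}\right) = - \frac{70}{93} \approx -0.75269$)
$D{\left(O \right)} = \frac{2 O}{3 \left(- \frac{70}{93} + O\right)}$ ($D{\left(O \right)} = \frac{\left(O + O\right) \frac{1}{O - \frac{70}{93}}}{3} = \frac{2 O \frac{1}{- \frac{70}{93} + O}}{3} = \frac{2 O}{3 \left(- \frac{70}{93} + O\right)}$)
$- D{\left(82 \right)} = - \frac{62 \cdot 82}{-70 + 93 \cdot 82} = - \frac{62 \cdot 82}{-70 + 7626} = - \frac{62 \cdot 82}{7556} = \left(-1\right) \frac{1271}{1889} = - \frac{1271}{1889}$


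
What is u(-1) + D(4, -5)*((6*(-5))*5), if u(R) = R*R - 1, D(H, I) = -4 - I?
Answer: -150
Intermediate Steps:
u(R) = -1 + R**2 (u(R) = R**2 - 1 = -1 + R**2)
u(-1) + D(4, -5)*((6*(-5))*5) = (-1 + (-1)**2) + (-4 - 1*(-5))*((6*(-5))*5) = (-1 + 1) + (-4 + 5)*(-30*5) = 0 + 1*(-150) = 0 - 150 = -150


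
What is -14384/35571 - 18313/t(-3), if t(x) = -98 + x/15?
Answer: 3249996071/17465361 ≈ 186.08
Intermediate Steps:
t(x) = -98 + x/15 (t(x) = -98 + x*(1/15) = -98 + x/15)
-14384/35571 - 18313/t(-3) = -14384/35571 - 18313/(-98 + (1/15)*(-3)) = -14384*1/35571 - 18313/(-98 - 1/5) = -14384/35571 - 18313/(-491/5) = -14384/35571 - 18313*(-5/491) = -14384/35571 + 91565/491 = 3249996071/17465361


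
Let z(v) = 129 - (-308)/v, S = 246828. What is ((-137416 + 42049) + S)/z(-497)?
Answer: 10753731/9115 ≈ 1179.8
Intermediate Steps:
z(v) = 129 + 308/v
((-137416 + 42049) + S)/z(-497) = ((-137416 + 42049) + 246828)/(129 + 308/(-497)) = (-95367 + 246828)/(129 + 308*(-1/497)) = 151461/(129 - 44/71) = 151461/(9115/71) = 151461*(71/9115) = 10753731/9115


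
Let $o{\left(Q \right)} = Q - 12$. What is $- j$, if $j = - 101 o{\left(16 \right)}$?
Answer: $404$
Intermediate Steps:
$o{\left(Q \right)} = -12 + Q$
$j = -404$ ($j = - 101 \left(-12 + 16\right) = \left(-101\right) 4 = -404$)
$- j = \left(-1\right) \left(-404\right) = 404$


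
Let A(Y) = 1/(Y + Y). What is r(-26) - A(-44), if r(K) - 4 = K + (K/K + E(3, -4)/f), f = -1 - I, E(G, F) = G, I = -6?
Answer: -8971/440 ≈ -20.389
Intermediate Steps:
f = 5 (f = -1 - 1*(-6) = -1 + 6 = 5)
A(Y) = 1/(2*Y)
r(K) = 28/5 + K (r(K) = 4 + (K + (K/K + 3/5)) = 4 + (K + (1 + 3*(⅕))) = 4 + (K + (1 + ⅗)) = 4 + (K + 8/5) = 4 + (8/5 + K) = 28/5 + K)
r(-26) - A(-44) = (28/5 - 26) - 1/(2*(-44)) = -102/5 - (-1)/(2*44) = -102/5 - 1*(-1/88) = -102/5 + 1/88 = -8971/440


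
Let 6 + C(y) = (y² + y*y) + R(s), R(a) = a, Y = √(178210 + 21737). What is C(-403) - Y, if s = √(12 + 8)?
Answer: 324812 - √199947 + 2*√5 ≈ 3.2437e+5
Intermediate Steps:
Y = √199947 ≈ 447.15
s = 2*√5 (s = √20 = 2*√5 ≈ 4.4721)
C(y) = -6 + 2*√5 + 2*y² (C(y) = -6 + ((y² + y*y) + 2*√5) = -6 + ((y² + y²) + 2*√5) = -6 + (2*y² + 2*√5) = -6 + (2*√5 + 2*y²) = -6 + 2*√5 + 2*y²)
C(-403) - Y = (-6 + 2*√5 + 2*(-403)²) - √199947 = (-6 + 2*√5 + 2*162409) - √199947 = (-6 + 2*√5 + 324818) - √199947 = (324812 + 2*√5) - √199947 = 324812 - √199947 + 2*√5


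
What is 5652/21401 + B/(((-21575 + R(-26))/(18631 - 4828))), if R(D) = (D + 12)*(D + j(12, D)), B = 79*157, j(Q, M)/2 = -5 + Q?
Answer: -3663700438845/458131207 ≈ -7997.1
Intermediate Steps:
j(Q, M) = -10 + 2*Q (j(Q, M) = 2*(-5 + Q) = -10 + 2*Q)
B = 12403
R(D) = (12 + D)*(14 + D) (R(D) = (D + 12)*(D + (-10 + 2*12)) = (12 + D)*(D + (-10 + 24)) = (12 + D)*(D + 14) = (12 + D)*(14 + D))
5652/21401 + B/(((-21575 + R(-26))/(18631 - 4828))) = 5652/21401 + 12403/(((-21575 + (168 + (-26)² + 26*(-26)))/(18631 - 4828))) = 5652*(1/21401) + 12403/(((-21575 + (168 + 676 - 676))/13803)) = 5652/21401 + 12403/(((-21575 + 168)*(1/13803))) = 5652/21401 + 12403/((-21407*1/13803)) = 5652/21401 + 12403/(-21407/13803) = 5652/21401 + 12403*(-13803/21407) = 5652/21401 - 171198609/21407 = -3663700438845/458131207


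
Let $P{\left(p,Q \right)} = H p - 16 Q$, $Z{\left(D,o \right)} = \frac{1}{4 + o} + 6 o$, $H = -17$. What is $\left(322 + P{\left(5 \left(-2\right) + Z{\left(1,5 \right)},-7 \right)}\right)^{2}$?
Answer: $\frac{687241}{81} \approx 8484.5$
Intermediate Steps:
$P{\left(p,Q \right)} = - 17 p - 16 Q$
$\left(322 + P{\left(5 \left(-2\right) + Z{\left(1,5 \right)},-7 \right)}\right)^{2} = \left(322 - \left(-112 + 17 \left(5 \left(-2\right) + \frac{1 + 6 \cdot 5^{2} + 24 \cdot 5}{4 + 5}\right)\right)\right)^{2} = \left(322 + \left(- 17 \left(-10 + \frac{1 + 6 \cdot 25 + 120}{9}\right) + 112\right)\right)^{2} = \left(322 + \left(- 17 \left(-10 + \frac{1 + 150 + 120}{9}\right) + 112\right)\right)^{2} = \left(322 + \left(- 17 \left(-10 + \frac{1}{9} \cdot 271\right) + 112\right)\right)^{2} = \left(322 + \left(- 17 \left(-10 + \frac{271}{9}\right) + 112\right)\right)^{2} = \left(322 + \left(\left(-17\right) \frac{181}{9} + 112\right)\right)^{2} = \left(322 + \left(- \frac{3077}{9} + 112\right)\right)^{2} = \left(322 - \frac{2069}{9}\right)^{2} = \left(\frac{829}{9}\right)^{2} = \frac{687241}{81}$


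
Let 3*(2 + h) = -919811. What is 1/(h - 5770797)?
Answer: -3/18232208 ≈ -1.6454e-7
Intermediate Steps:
h = -919817/3 (h = -2 + (⅓)*(-919811) = -2 - 919811/3 = -919817/3 ≈ -3.0661e+5)
1/(h - 5770797) = 1/(-919817/3 - 5770797) = 1/(-18232208/3) = -3/18232208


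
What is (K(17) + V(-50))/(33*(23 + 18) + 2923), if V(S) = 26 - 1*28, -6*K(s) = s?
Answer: -29/25656 ≈ -0.0011303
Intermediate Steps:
K(s) = -s/6
V(S) = -2 (V(S) = 26 - 28 = -2)
(K(17) + V(-50))/(33*(23 + 18) + 2923) = (-⅙*17 - 2)/(33*(23 + 18) + 2923) = (-17/6 - 2)/(33*41 + 2923) = -29/(6*(1353 + 2923)) = -29/6/4276 = -29/6*1/4276 = -29/25656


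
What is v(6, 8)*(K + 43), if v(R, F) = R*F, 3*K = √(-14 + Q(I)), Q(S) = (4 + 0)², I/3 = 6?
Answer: 2064 + 16*√2 ≈ 2086.6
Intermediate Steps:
I = 18 (I = 3*6 = 18)
Q(S) = 16 (Q(S) = 4² = 16)
K = √2/3 (K = √(-14 + 16)/3 = √2/3 ≈ 0.47140)
v(R, F) = F*R
v(6, 8)*(K + 43) = (8*6)*(√2/3 + 43) = 48*(43 + √2/3) = 2064 + 16*√2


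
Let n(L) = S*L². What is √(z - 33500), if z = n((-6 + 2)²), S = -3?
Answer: 2*I*√8567 ≈ 185.12*I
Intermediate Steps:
n(L) = -3*L²
z = -768 (z = -3*(-6 + 2)⁴ = -3*((-4)²)² = -3*16² = -3*256 = -768)
√(z - 33500) = √(-768 - 33500) = √(-34268) = 2*I*√8567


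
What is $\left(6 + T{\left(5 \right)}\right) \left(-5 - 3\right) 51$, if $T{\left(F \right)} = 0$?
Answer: $-2448$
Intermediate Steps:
$\left(6 + T{\left(5 \right)}\right) \left(-5 - 3\right) 51 = \left(6 + 0\right) \left(-5 - 3\right) 51 = 6 \left(-8\right) 51 = \left(-48\right) 51 = -2448$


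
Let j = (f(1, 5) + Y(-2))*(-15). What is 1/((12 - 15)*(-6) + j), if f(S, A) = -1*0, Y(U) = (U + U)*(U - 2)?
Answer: -1/222 ≈ -0.0045045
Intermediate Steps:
Y(U) = 2*U*(-2 + U) (Y(U) = (2*U)*(-2 + U) = 2*U*(-2 + U))
f(S, A) = 0
j = -240 (j = (0 + 2*(-2)*(-2 - 2))*(-15) = (0 + 2*(-2)*(-4))*(-15) = (0 + 16)*(-15) = 16*(-15) = -240)
1/((12 - 15)*(-6) + j) = 1/((12 - 15)*(-6) - 240) = 1/(-3*(-6) - 240) = 1/(18 - 240) = 1/(-222) = -1/222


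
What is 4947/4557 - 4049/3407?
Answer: -532288/5175233 ≈ -0.10285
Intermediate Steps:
4947/4557 - 4049/3407 = 4947*(1/4557) - 4049*1/3407 = 1649/1519 - 4049/3407 = -532288/5175233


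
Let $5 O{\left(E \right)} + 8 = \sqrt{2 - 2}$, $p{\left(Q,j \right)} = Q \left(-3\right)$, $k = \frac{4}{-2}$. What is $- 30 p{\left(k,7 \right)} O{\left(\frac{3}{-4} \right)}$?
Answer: $288$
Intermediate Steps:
$k = -2$ ($k = 4 \left(- \frac{1}{2}\right) = -2$)
$p{\left(Q,j \right)} = - 3 Q$
$O{\left(E \right)} = - \frac{8}{5}$ ($O{\left(E \right)} = - \frac{8}{5} + \frac{\sqrt{2 - 2}}{5} = - \frac{8}{5} + \frac{\sqrt{0}}{5} = - \frac{8}{5} + \frac{1}{5} \cdot 0 = - \frac{8}{5} + 0 = - \frac{8}{5}$)
$- 30 p{\left(k,7 \right)} O{\left(\frac{3}{-4} \right)} = - 30 \left(\left(-3\right) \left(-2\right)\right) \left(- \frac{8}{5}\right) = \left(-30\right) 6 \left(- \frac{8}{5}\right) = \left(-180\right) \left(- \frac{8}{5}\right) = 288$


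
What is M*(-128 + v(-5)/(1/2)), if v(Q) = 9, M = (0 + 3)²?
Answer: -990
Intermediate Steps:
M = 9 (M = 3² = 9)
M*(-128 + v(-5)/(1/2)) = 9*(-128 + 9/(1/2)) = 9*(-128 + 9/(½)) = 9*(-128 + 9*2) = 9*(-128 + 18) = 9*(-110) = -990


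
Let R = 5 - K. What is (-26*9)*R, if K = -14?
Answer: -4446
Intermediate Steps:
R = 19 (R = 5 - 1*(-14) = 5 + 14 = 19)
(-26*9)*R = -26*9*19 = -234*19 = -4446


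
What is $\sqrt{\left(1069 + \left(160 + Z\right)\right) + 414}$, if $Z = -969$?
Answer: $\sqrt{674} \approx 25.962$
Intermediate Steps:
$\sqrt{\left(1069 + \left(160 + Z\right)\right) + 414} = \sqrt{\left(1069 + \left(160 - 969\right)\right) + 414} = \sqrt{\left(1069 - 809\right) + 414} = \sqrt{260 + 414} = \sqrt{674}$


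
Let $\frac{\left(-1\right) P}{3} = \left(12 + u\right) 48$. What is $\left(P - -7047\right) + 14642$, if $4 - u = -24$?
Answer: $15929$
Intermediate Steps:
$u = 28$ ($u = 4 - -24 = 4 + 24 = 28$)
$P = -5760$ ($P = - 3 \left(12 + 28\right) 48 = - 3 \cdot 40 \cdot 48 = \left(-3\right) 1920 = -5760$)
$\left(P - -7047\right) + 14642 = \left(-5760 - -7047\right) + 14642 = \left(-5760 + \left(7120 - 73\right)\right) + 14642 = \left(-5760 + 7047\right) + 14642 = 1287 + 14642 = 15929$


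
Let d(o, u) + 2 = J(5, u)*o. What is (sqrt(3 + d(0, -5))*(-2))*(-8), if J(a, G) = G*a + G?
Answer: 16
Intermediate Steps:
J(a, G) = G + G*a
d(o, u) = -2 + 6*o*u (d(o, u) = -2 + (u*(1 + 5))*o = -2 + (u*6)*o = -2 + (6*u)*o = -2 + 6*o*u)
(sqrt(3 + d(0, -5))*(-2))*(-8) = (sqrt(3 + (-2 + 6*0*(-5)))*(-2))*(-8) = (sqrt(3 + (-2 + 0))*(-2))*(-8) = (sqrt(3 - 2)*(-2))*(-8) = (sqrt(1)*(-2))*(-8) = (1*(-2))*(-8) = -2*(-8) = 16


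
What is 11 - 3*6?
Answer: -7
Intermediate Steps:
11 - 3*6 = 11 - 18 = -7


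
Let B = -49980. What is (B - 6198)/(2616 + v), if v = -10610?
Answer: 28089/3997 ≈ 7.0275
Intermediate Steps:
(B - 6198)/(2616 + v) = (-49980 - 6198)/(2616 - 10610) = -56178/(-7994) = -56178*(-1/7994) = 28089/3997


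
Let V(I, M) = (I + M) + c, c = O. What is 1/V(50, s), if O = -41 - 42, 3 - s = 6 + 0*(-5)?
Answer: -1/36 ≈ -0.027778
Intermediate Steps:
s = -3 (s = 3 - (6 + 0*(-5)) = 3 - (6 + 0) = 3 - 1*6 = 3 - 6 = -3)
O = -83
c = -83
V(I, M) = -83 + I + M (V(I, M) = (I + M) - 83 = -83 + I + M)
1/V(50, s) = 1/(-83 + 50 - 3) = 1/(-36) = -1/36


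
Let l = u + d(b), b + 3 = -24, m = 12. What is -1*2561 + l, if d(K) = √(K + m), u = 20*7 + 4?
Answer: -2417 + I*√15 ≈ -2417.0 + 3.873*I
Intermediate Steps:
b = -27 (b = -3 - 24 = -27)
u = 144 (u = 140 + 4 = 144)
d(K) = √(12 + K) (d(K) = √(K + 12) = √(12 + K))
l = 144 + I*√15 (l = 144 + √(12 - 27) = 144 + √(-15) = 144 + I*√15 ≈ 144.0 + 3.873*I)
-1*2561 + l = -1*2561 + (144 + I*√15) = -2561 + (144 + I*√15) = -2417 + I*√15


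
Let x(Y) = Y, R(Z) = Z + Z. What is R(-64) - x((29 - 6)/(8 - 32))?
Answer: -3049/24 ≈ -127.04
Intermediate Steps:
R(Z) = 2*Z
R(-64) - x((29 - 6)/(8 - 32)) = 2*(-64) - (29 - 6)/(8 - 32) = -128 - 23/(-24) = -128 - 23*(-1)/24 = -128 - 1*(-23/24) = -128 + 23/24 = -3049/24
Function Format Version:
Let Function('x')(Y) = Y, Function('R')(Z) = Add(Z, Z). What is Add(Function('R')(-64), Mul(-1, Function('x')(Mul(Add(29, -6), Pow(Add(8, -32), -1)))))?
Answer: Rational(-3049, 24) ≈ -127.04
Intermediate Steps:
Function('R')(Z) = Mul(2, Z)
Add(Function('R')(-64), Mul(-1, Function('x')(Mul(Add(29, -6), Pow(Add(8, -32), -1))))) = Add(Mul(2, -64), Mul(-1, Mul(Add(29, -6), Pow(Add(8, -32), -1)))) = Add(-128, Mul(-1, Mul(23, Pow(-24, -1)))) = Add(-128, Mul(-1, Mul(23, Rational(-1, 24)))) = Add(-128, Mul(-1, Rational(-23, 24))) = Add(-128, Rational(23, 24)) = Rational(-3049, 24)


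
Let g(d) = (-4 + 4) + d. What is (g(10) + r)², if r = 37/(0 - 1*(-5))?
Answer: 7569/25 ≈ 302.76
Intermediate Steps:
g(d) = d (g(d) = 0 + d = d)
r = 37/5 (r = 37/(0 + 5) = 37/5 ≈ 7.4000)
(g(10) + r)² = (10 + 37/5)² = (87/5)² = 7569/25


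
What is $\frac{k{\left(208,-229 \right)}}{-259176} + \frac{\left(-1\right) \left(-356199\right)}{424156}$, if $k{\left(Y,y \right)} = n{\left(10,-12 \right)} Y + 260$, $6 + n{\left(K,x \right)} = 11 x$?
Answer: $\frac{13047865661}{13741381932} \approx 0.94953$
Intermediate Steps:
$n{\left(K,x \right)} = -6 + 11 x$
$k{\left(Y,y \right)} = 260 - 138 Y$ ($k{\left(Y,y \right)} = \left(-6 + 11 \left(-12\right)\right) Y + 260 = \left(-6 - 132\right) Y + 260 = - 138 Y + 260 = 260 - 138 Y$)
$\frac{k{\left(208,-229 \right)}}{-259176} + \frac{\left(-1\right) \left(-356199\right)}{424156} = \frac{260 - 28704}{-259176} + \frac{\left(-1\right) \left(-356199\right)}{424156} = \left(260 - 28704\right) \left(- \frac{1}{259176}\right) + 356199 \cdot \frac{1}{424156} = \left(-28444\right) \left(- \frac{1}{259176}\right) + \frac{356199}{424156} = \frac{7111}{64794} + \frac{356199}{424156} = \frac{13047865661}{13741381932}$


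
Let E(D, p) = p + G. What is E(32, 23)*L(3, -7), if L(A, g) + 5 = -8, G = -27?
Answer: 52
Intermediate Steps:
L(A, g) = -13 (L(A, g) = -5 - 8 = -13)
E(D, p) = -27 + p (E(D, p) = p - 27 = -27 + p)
E(32, 23)*L(3, -7) = (-27 + 23)*(-13) = -4*(-13) = 52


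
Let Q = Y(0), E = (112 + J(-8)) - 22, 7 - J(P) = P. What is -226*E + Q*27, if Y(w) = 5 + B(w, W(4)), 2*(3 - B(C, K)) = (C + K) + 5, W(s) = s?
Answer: -47271/2 ≈ -23636.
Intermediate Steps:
J(P) = 7 - P
B(C, K) = 1/2 - C/2 - K/2 (B(C, K) = 3 - ((C + K) + 5)/2 = 3 - (5 + C + K)/2 = 3 + (-5/2 - C/2 - K/2) = 1/2 - C/2 - K/2)
E = 105 (E = (112 + (7 - 1*(-8))) - 22 = (112 + (7 + 8)) - 22 = (112 + 15) - 22 = 127 - 22 = 105)
Y(w) = 7/2 - w/2 (Y(w) = 5 + (1/2 - w/2 - 1/2*4) = 5 + (1/2 - w/2 - 2) = 5 + (-3/2 - w/2) = 7/2 - w/2)
Q = 7/2 (Q = 7/2 - 1/2*0 = 7/2 + 0 = 7/2 ≈ 3.5000)
-226*E + Q*27 = -226*105 + (7/2)*27 = -23730 + 189/2 = -47271/2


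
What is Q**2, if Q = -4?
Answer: 16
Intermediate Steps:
Q**2 = (-4)**2 = 16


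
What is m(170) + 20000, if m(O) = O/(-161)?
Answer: 3219830/161 ≈ 19999.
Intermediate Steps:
m(O) = -O/161 (m(O) = O*(-1/161) = -O/161)
m(170) + 20000 = -1/161*170 + 20000 = -170/161 + 20000 = 3219830/161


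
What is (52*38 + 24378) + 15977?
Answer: 42331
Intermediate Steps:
(52*38 + 24378) + 15977 = (1976 + 24378) + 15977 = 26354 + 15977 = 42331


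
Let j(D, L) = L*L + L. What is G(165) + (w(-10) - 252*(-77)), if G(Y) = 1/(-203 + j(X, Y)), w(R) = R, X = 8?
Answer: 527264679/27187 ≈ 19394.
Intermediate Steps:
j(D, L) = L + L² (j(D, L) = L² + L = L + L²)
G(Y) = 1/(-203 + Y*(1 + Y))
G(165) + (w(-10) - 252*(-77)) = 1/(-203 + 165*(1 + 165)) + (-10 - 252*(-77)) = 1/(-203 + 165*166) + (-10 + 19404) = 1/(-203 + 27390) + 19394 = 1/27187 + 19394 = 527264679/27187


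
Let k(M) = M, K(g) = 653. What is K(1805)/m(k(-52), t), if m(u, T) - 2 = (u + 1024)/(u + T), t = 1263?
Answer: 790783/3394 ≈ 232.99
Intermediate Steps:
m(u, T) = 2 + (1024 + u)/(T + u) (m(u, T) = 2 + (u + 1024)/(u + T) = 2 + (1024 + u)/(T + u))
K(1805)/m(k(-52), t) = 653/(((1024 + 2*1263 + 3*(-52))/(1263 - 52))) = 653/(((1024 + 2526 - 156)/1211)) = 653/(((1/1211)*3394)) = 653/(3394/1211) = 653*(1211/3394) = 790783/3394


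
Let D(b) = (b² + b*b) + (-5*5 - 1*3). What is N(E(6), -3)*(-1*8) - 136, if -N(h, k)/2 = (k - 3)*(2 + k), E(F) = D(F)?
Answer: -40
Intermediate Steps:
D(b) = -28 + 2*b² (D(b) = (b² + b²) + (-25 - 3) = 2*b² - 28 = -28 + 2*b²)
E(F) = -28 + 2*F²
N(h, k) = -2*(-3 + k)*(2 + k) (N(h, k) = -2*(k - 3)*(2 + k) = -2*(-3 + k)*(2 + k))
N(E(6), -3)*(-1*8) - 136 = (12 - 2*(-3)² + 2*(-3))*(-1*8) - 136 = (12 - 2*9 - 6)*(-8) - 136 = (12 - 18 - 6)*(-8) - 136 = -12*(-8) - 136 = 96 - 136 = -40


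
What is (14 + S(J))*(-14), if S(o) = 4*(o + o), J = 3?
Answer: -532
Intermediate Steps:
S(o) = 8*o (S(o) = 4*(2*o) = 8*o)
(14 + S(J))*(-14) = (14 + 8*3)*(-14) = (14 + 24)*(-14) = 38*(-14) = -532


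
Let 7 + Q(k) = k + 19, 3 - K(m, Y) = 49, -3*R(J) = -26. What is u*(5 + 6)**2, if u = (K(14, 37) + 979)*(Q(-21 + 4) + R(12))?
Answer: 413941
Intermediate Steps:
R(J) = 26/3 (R(J) = -1/3*(-26) = 26/3)
K(m, Y) = -46 (K(m, Y) = 3 - 1*49 = 3 - 49 = -46)
Q(k) = 12 + k (Q(k) = -7 + (k + 19) = -7 + (19 + k) = 12 + k)
u = 3421 (u = (-46 + 979)*((12 + (-21 + 4)) + 26/3) = 933*((12 - 17) + 26/3) = 933*(-5 + 26/3) = 933*(11/3) = 3421)
u*(5 + 6)**2 = 3421*(5 + 6)**2 = 3421*11**2 = 3421*121 = 413941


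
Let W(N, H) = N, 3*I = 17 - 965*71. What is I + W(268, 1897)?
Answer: -67694/3 ≈ -22565.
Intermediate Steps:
I = -68498/3 (I = (17 - 965*71)/3 = (17 - 68515)/3 = (1/3)*(-68498) = -68498/3 ≈ -22833.)
I + W(268, 1897) = -68498/3 + 268 = -67694/3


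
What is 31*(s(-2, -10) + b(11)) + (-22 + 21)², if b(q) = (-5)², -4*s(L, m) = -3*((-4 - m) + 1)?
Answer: 3755/4 ≈ 938.75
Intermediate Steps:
s(L, m) = -9/4 - 3*m/4 (s(L, m) = -(-3)*((-4 - m) + 1)/4 = -(-3)*(-3 - m)/4 = -(9 + 3*m)/4 = -9/4 - 3*m/4)
b(q) = 25
31*(s(-2, -10) + b(11)) + (-22 + 21)² = 31*((-9/4 - ¾*(-10)) + 25) + (-22 + 21)² = 31*((-9/4 + 15/2) + 25) + (-1)² = 31*(21/4 + 25) + 1 = 31*(121/4) + 1 = 3751/4 + 1 = 3755/4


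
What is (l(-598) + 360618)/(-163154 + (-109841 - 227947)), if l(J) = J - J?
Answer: -180309/250471 ≈ -0.71988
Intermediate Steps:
l(J) = 0
(l(-598) + 360618)/(-163154 + (-109841 - 227947)) = (0 + 360618)/(-163154 + (-109841 - 227947)) = 360618/(-163154 - 337788) = 360618/(-500942) = 360618*(-1/500942) = -180309/250471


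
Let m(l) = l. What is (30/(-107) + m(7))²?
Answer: 516961/11449 ≈ 45.153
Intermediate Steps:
(30/(-107) + m(7))² = (30/(-107) + 7)² = (30*(-1/107) + 7)² = (-30/107 + 7)² = (719/107)² = 516961/11449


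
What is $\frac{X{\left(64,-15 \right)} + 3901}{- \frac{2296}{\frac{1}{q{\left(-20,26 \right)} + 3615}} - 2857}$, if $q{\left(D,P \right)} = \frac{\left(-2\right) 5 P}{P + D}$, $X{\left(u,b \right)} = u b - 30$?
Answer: $- \frac{8733}{24610211} \approx -0.00035485$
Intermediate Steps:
$X{\left(u,b \right)} = -30 + b u$ ($X{\left(u,b \right)} = b u - 30 = -30 + b u$)
$q{\left(D,P \right)} = - \frac{10 P}{D + P}$ ($q{\left(D,P \right)} = \frac{\left(-10\right) P}{D + P} = - \frac{10 P}{D + P}$)
$\frac{X{\left(64,-15 \right)} + 3901}{- \frac{2296}{\frac{1}{q{\left(-20,26 \right)} + 3615}} - 2857} = \frac{\left(-30 - 960\right) + 3901}{- \frac{2296}{\frac{1}{\left(-10\right) 26 \frac{1}{-20 + 26} + 3615}} - 2857} = \frac{\left(-30 - 960\right) + 3901}{- \frac{2296}{\frac{1}{\left(-10\right) 26 \cdot \frac{1}{6} + 3615}} - 2857} = \frac{-990 + 3901}{- \frac{2296}{\frac{1}{\left(-10\right) 26 \cdot \frac{1}{6} + 3615}} - 2857} = \frac{2911}{- \frac{2296}{\frac{1}{- \frac{130}{3} + 3615}} - 2857} = \frac{2911}{- \frac{2296}{\frac{1}{\frac{10715}{3}}} - 2857} = \frac{2911}{- \frac{2296}{\frac{3}{10715}} - 2857} = \frac{2911}{\left(-2296\right) \frac{10715}{3} - 2857} = \frac{2911}{- \frac{24601640}{3} - 2857} = \frac{2911}{- \frac{24610211}{3}} = 2911 \left(- \frac{3}{24610211}\right) = - \frac{8733}{24610211}$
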